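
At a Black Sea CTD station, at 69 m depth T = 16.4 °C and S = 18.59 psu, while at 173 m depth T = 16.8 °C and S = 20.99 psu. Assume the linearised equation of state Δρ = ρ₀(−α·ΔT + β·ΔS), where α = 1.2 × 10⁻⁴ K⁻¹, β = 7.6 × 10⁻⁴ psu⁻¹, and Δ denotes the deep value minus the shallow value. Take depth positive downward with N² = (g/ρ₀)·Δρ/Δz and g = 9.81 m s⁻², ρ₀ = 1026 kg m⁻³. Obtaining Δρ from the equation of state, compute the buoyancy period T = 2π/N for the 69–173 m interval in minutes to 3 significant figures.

8.09 min

ΔT = +0.4 K, ΔS = +2.40 psu (deep − shallow).
Δρ/ρ₀ = −αΔT + βΔS = -4.80 × 10⁻⁵ + 1.824 × 10⁻³ = 1.776 × 10⁻³, so Δρ ≈ 1.822 kg m⁻³.
N² = (g/ρ₀)·Δρ/Δz = g·(Δρ/ρ₀)/Δz = 9.81 × 1.776 × 10⁻³ / 104 = 1.6752 × 10⁻⁴ s⁻².
N = √(1.6752 × 10⁻⁴) = 0.012943 rad s⁻¹ → T = 2π/N = 485.45 s = 8.0908 min ≈ 8.09 min.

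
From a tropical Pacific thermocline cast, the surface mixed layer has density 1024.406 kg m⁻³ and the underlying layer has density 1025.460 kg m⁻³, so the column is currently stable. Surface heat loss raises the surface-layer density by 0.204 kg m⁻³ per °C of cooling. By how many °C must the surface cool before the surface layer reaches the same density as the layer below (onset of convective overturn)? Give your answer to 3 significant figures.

5.17 °C

Density deficit of the surface layer: 1025.460 − 1024.406 = 1.054 kg m⁻³.
Required change = 1.054 / 0.204 = 5.17 °C.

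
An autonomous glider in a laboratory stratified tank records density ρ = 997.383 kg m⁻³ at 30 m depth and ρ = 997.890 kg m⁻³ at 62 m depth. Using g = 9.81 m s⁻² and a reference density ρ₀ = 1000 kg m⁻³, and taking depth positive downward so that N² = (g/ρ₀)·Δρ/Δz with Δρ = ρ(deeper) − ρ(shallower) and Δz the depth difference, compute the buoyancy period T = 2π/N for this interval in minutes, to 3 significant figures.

8.40 min

Δρ = 997.890 − 997.383 = 0.507 kg m⁻³ over Δz = 62 − 30 = 32 m.
N² = (9.81/1000) × (0.507/32) = 1.5543 × 10⁻⁴ s⁻².
N = √(1.5543 × 10⁻⁴) = 0.012467 rad s⁻¹, so T = 2π/N = 503.99 s = 8.3998 min ≈ 8.40 min.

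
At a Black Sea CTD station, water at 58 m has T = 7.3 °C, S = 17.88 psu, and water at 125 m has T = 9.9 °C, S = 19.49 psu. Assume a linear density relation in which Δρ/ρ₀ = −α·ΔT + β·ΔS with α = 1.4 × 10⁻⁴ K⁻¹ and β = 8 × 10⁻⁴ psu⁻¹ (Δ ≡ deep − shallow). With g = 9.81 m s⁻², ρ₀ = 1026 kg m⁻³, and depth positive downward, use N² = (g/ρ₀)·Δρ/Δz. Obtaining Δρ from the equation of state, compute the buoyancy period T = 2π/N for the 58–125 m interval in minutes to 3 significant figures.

ΔT = +2.6 K, ΔS = +1.61 psu (deep − shallow).
Δρ/ρ₀ = −αΔT + βΔS = -3.64 × 10⁻⁴ + 1.288 × 10⁻³ = 9.24 × 10⁻⁴, so Δρ ≈ 0.9480 kg m⁻³.
N² = (g/ρ₀)·Δρ/Δz = g·(Δρ/ρ₀)/Δz = 9.81 × 9.24 × 10⁻⁴ / 67 = 1.3529 × 10⁻⁴ s⁻².
N = √(1.3529 × 10⁻⁴) = 0.011631 rad s⁻¹ → T = 2π/N = 540.21 s = 9.0035 min ≈ 9.00 min.

9.00 min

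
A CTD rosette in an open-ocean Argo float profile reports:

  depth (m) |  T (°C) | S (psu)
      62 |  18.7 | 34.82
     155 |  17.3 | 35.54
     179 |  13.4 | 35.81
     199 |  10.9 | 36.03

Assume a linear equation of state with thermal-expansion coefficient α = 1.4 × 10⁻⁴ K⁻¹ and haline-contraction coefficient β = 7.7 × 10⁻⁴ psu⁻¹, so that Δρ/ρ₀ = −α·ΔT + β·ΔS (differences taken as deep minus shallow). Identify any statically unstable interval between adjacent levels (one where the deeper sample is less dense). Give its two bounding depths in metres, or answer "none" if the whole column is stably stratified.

Evaluate Δρ/ρ₀ = −αΔT + βΔS across each adjacent pair:
  62–155 m: −αΔT+βΔS = −(1.4 × 10⁻⁴)(-1.4)+(7.7 × 10⁻⁴)(+0.72) = 7.5 × 10⁻⁴ → stable
  155–179 m: −αΔT+βΔS = −(1.4 × 10⁻⁴)(-3.9)+(7.7 × 10⁻⁴)(+0.27) = 7.5 × 10⁻⁴ → stable
  179–199 m: −αΔT+βΔS = −(1.4 × 10⁻⁴)(-2.5)+(7.7 × 10⁻⁴)(+0.22) = 5.2 × 10⁻⁴ → stable
Every interval has Δρ > 0: the column is stably stratified throughout.

none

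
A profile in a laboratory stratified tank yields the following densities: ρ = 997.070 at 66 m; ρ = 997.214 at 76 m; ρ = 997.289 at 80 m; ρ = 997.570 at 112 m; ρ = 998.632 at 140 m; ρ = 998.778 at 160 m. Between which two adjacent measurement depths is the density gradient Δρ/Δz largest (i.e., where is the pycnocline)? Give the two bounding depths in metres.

112–140 m

Compute the density gradient over each adjacent pair:
  66–76 m: Δρ/Δz = 0.144/10 = 0.014 kg m⁻⁴
  76–80 m: Δρ/Δz = 0.075/4 = 0.019 kg m⁻⁴
  80–112 m: Δρ/Δz = 0.281/32 = 8.8 × 10⁻³ kg m⁻⁴
  112–140 m: Δρ/Δz = 1.062/28 = 0.038 kg m⁻⁴
  140–160 m: Δρ/Δz = 0.146/20 = 7.3 × 10⁻³ kg m⁻⁴
The largest gradient is in the 112–140 m interval — the pycnocline.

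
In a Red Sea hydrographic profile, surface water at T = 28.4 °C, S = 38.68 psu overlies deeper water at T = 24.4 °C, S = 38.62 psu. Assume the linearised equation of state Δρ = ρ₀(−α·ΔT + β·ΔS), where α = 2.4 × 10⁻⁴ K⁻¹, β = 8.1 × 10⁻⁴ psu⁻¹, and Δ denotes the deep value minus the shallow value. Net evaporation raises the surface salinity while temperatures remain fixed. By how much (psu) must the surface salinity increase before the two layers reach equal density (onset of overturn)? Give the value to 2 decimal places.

Neutral buoyancy requires −α(T_deep − T_surf) + β(S_deep − S_surf′) = 0.
S_surf′ = S_deep − (α/β)·ΔT = 38.62 − (2.4 × 10⁻⁴/8.1 × 10⁻⁴)·(-4.0) = 39.8052 psu.
Increase required: 39.8052 − 38.68 = 1.1252 psu.

1.13 psu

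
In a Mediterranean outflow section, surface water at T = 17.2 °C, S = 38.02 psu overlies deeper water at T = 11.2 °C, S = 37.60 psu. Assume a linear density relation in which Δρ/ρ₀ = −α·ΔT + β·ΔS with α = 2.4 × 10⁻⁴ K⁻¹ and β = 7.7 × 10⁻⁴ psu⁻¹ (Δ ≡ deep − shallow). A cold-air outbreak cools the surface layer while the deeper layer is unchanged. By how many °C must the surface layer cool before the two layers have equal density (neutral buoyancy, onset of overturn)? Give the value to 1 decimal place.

Neutral buoyancy requires Δρ = 0, i.e. −α(T_deep − T_surf′) + β(S_deep − S_surf) = 0.
T_surf′ = T_deep − (β/α)·ΔS = 11.2 − (7.7 × 10⁻⁴/2.4 × 10⁻⁴)·(-0.42) = 12.547 °C.
Cooling required: 17.2 − (12.547) = 4.653 °C.

4.7 °C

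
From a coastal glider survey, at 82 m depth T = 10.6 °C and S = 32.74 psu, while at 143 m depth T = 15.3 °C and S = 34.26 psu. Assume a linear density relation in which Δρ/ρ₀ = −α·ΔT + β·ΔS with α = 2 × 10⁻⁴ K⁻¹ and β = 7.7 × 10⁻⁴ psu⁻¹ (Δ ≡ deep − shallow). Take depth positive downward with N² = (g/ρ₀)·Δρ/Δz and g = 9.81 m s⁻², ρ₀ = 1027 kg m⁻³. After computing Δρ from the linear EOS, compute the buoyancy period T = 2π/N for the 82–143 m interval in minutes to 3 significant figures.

17.2 min

ΔT = +4.7 K, ΔS = +1.52 psu (deep − shallow).
Δρ/ρ₀ = −αΔT + βΔS = -9.40 × 10⁻⁴ + 1.1704 × 10⁻³ = 2.304 × 10⁻⁴, so Δρ ≈ 0.2366 kg m⁻³.
N² = (g/ρ₀)·Δρ/Δz = g·(Δρ/ρ₀)/Δz = 9.81 × 2.304 × 10⁻⁴ / 61 = 3.7053 × 10⁻⁵ s⁻².
N = √(3.7053 × 10⁻⁵) = 6.0871 × 10⁻³ rad s⁻¹ → T = 2π/N = 1.0322 × 10³ s = 17.203 min ≈ 17.2 min.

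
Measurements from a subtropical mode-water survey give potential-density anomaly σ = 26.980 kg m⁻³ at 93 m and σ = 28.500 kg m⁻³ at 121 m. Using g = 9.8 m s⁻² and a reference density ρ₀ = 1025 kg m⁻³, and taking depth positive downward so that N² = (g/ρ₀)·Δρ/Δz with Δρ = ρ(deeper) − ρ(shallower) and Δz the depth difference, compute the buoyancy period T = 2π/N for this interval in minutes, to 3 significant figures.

4.60 min

Δρ = 1028.500 − 1026.980 = 1.520 kg m⁻³ over Δz = 121 − 93 = 28 m.
N² = (9.8/1025) × (1.520/28) = 5.1902 × 10⁻⁴ s⁻².
N = √(5.1902 × 10⁻⁴) = 0.022782 rad s⁻¹, so T = 2π/N = 275.80 s = 4.5967 min ≈ 4.60 min.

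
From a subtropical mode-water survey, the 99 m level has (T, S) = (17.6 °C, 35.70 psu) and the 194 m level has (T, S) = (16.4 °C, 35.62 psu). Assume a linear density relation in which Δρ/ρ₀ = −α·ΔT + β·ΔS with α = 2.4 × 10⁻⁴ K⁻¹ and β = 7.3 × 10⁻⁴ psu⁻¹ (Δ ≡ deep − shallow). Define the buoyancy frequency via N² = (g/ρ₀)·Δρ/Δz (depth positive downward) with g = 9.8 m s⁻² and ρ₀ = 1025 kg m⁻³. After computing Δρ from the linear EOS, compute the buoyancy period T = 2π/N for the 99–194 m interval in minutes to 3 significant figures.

ΔT = -1.2 K, ΔS = -0.08 psu (deep − shallow).
Δρ/ρ₀ = −αΔT + βΔS = 2.88 × 10⁻⁴ − 5.84 × 10⁻⁵ = 2.296 × 10⁻⁴, so Δρ ≈ 0.2353 kg m⁻³.
N² = (g/ρ₀)·Δρ/Δz = g·(Δρ/ρ₀)/Δz = 9.8 × 2.296 × 10⁻⁴ / 95 = 2.3685 × 10⁻⁵ s⁻².
N = √(2.3685 × 10⁻⁵) = 4.8667 × 10⁻³ rad s⁻¹ → T = 2π/N = 1.2911 × 10³ s = 21.518 min ≈ 21.5 min.

21.5 min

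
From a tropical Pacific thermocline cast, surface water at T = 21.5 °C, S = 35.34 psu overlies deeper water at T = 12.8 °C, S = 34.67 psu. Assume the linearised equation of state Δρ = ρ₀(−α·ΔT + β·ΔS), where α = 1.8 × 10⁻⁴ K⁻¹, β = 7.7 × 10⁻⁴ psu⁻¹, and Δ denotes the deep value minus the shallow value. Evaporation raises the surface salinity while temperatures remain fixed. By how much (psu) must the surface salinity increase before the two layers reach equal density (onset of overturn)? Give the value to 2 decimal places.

Neutral buoyancy requires −α(T_deep − T_surf) + β(S_deep − S_surf′) = 0.
S_surf′ = S_deep − (α/β)·ΔT = 34.67 − (1.8 × 10⁻⁴/7.7 × 10⁻⁴)·(-8.7) = 36.7038 psu.
Increase required: 36.7038 − 35.34 = 1.3638 psu.

1.36 psu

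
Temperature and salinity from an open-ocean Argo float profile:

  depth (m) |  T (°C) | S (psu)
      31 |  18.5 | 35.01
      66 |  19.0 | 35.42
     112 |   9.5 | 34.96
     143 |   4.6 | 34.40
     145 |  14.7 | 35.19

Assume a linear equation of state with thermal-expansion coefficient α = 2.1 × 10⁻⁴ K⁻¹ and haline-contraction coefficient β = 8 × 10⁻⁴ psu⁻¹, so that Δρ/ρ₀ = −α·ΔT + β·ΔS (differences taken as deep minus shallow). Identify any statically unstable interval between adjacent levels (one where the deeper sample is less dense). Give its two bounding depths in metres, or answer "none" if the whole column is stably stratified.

143–145 m

Evaluate Δρ/ρ₀ = −αΔT + βΔS across each adjacent pair:
  31–66 m: −αΔT+βΔS = −(2.1 × 10⁻⁴)(+0.5)+(8 × 10⁻⁴)(+0.41) = 2.2 × 10⁻⁴ → stable
  66–112 m: −αΔT+βΔS = −(2.1 × 10⁻⁴)(-9.5)+(8 × 10⁻⁴)(-0.46) = 1.6 × 10⁻³ → stable
  112–143 m: −αΔT+βΔS = −(2.1 × 10⁻⁴)(-4.9)+(8 × 10⁻⁴)(-0.56) = 5.8 × 10⁻⁴ → stable
  143–145 m: −αΔT+βΔS = −(2.1 × 10⁻⁴)(+10.1)+(8 × 10⁻⁴)(+0.79) = -1.5 × 10⁻³ → UNSTABLE
The 143–145 m interval has Δρ < 0: lighter water underlies denser water.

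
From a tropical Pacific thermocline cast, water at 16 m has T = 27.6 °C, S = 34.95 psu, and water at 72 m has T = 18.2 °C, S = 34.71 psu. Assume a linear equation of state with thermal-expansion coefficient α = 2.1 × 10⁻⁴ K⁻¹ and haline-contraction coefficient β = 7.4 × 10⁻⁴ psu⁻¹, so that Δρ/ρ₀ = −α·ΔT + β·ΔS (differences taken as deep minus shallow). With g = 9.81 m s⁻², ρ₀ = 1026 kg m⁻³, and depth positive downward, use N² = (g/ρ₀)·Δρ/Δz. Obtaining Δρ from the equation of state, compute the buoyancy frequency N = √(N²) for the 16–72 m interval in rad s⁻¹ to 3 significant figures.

0.0177 rad s⁻¹

ΔT = -9.4 K, ΔS = -0.24 psu (deep − shallow).
Δρ/ρ₀ = −αΔT + βΔS = 1.974 × 10⁻³ − 1.776 × 10⁻⁴ = 1.7964 × 10⁻³, so Δρ ≈ 1.843 kg m⁻³.
N² = (g/ρ₀)·Δρ/Δz = g·(Δρ/ρ₀)/Δz = 9.81 × 1.7964 × 10⁻³ / 56 = 3.1469 × 10⁻⁴ s⁻².
N = √(3.1469 × 10⁻⁴) = 0.017740 rad s⁻¹ ≈ 0.0177 rad s⁻¹.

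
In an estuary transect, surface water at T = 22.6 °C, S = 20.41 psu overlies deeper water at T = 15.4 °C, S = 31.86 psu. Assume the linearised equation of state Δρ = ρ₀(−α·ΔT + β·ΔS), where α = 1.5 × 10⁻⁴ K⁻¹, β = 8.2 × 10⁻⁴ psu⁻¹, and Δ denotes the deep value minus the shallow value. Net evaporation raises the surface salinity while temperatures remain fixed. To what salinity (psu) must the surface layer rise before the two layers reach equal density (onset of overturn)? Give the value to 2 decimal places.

Neutral buoyancy requires −α(T_deep − T_surf) + β(S_deep − S_surf′) = 0.
S_surf′ = S_deep − (α/β)·ΔT = 31.86 − (1.5 × 10⁻⁴/8.2 × 10⁻⁴)·(-7.2) = 33.1771 psu.
Increase required: 33.1771 − 20.41 = 12.7671 psu.

33.18 psu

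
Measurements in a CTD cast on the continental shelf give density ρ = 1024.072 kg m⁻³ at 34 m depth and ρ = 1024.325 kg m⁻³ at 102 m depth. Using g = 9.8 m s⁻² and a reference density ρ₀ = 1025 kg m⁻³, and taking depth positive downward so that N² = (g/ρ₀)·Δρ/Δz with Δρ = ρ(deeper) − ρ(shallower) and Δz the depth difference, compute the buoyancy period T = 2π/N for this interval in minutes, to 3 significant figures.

17.6 min

Δρ = 1024.325 − 1024.072 = 0.253 kg m⁻³ over Δz = 102 − 34 = 68 m.
N² = (9.8/1025) × (0.253/68) = 3.5572 × 10⁻⁵ s⁻².
N = √(3.5572 × 10⁻⁵) = 5.9642 × 10⁻³ rad s⁻¹, so T = 2π/N = 1.0535 × 10³ s = 17.558 min ≈ 17.6 min.
N² > 0, so the interval is statically stable.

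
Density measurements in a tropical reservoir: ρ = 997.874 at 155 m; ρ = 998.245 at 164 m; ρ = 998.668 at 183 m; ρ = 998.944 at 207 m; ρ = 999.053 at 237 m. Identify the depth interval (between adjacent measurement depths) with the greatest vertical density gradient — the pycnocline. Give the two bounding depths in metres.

Compute the density gradient over each adjacent pair:
  155–164 m: Δρ/Δz = 0.371/9 = 0.041 kg m⁻⁴
  164–183 m: Δρ/Δz = 0.423/19 = 0.022 kg m⁻⁴
  183–207 m: Δρ/Δz = 0.276/24 = 0.012 kg m⁻⁴
  207–237 m: Δρ/Δz = 0.109/30 = 3.6 × 10⁻³ kg m⁻⁴
The largest gradient is in the 155–164 m interval — the pycnocline.

155–164 m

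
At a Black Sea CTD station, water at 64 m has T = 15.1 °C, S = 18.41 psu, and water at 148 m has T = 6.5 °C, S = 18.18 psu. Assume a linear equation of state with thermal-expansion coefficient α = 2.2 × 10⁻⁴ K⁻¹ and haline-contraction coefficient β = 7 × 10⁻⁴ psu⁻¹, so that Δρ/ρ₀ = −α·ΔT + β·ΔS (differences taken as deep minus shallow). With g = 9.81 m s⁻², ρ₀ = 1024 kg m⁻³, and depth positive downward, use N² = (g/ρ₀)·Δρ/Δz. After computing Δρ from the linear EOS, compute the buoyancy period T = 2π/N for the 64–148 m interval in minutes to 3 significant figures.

ΔT = -8.6 K, ΔS = -0.23 psu (deep − shallow).
Δρ/ρ₀ = −αΔT + βΔS = 1.892 × 10⁻³ − 1.61 × 10⁻⁴ = 1.731 × 10⁻³, so Δρ ≈ 1.773 kg m⁻³.
N² = (g/ρ₀)·Δρ/Δz = g·(Δρ/ρ₀)/Δz = 9.81 × 1.731 × 10⁻³ / 84 = 2.0216 × 10⁻⁴ s⁻².
N = √(2.0216 × 10⁻⁴) = 0.014218 rad s⁻¹ → T = 2π/N = 441.92 s = 7.3653 min ≈ 7.37 min.

7.37 min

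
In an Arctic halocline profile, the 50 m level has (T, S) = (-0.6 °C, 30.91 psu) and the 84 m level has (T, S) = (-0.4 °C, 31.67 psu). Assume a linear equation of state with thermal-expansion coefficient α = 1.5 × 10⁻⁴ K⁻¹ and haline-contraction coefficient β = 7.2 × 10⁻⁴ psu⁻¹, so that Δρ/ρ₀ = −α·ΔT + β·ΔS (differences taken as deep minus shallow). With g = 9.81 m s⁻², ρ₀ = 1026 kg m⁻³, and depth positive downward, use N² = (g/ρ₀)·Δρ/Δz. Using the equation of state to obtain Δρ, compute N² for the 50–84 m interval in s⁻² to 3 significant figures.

1.49 × 10⁻⁴ s⁻²

ΔT = +0.2 K, ΔS = +0.76 psu (deep − shallow).
Δρ/ρ₀ = −αΔT + βΔS = -3.00 × 10⁻⁵ + 5.472 × 10⁻⁴ = 5.172 × 10⁻⁴, so Δρ ≈ 0.5306 kg m⁻³.
N² = (g/ρ₀)·Δρ/Δz = g·(Δρ/ρ₀)/Δz = 9.81 × 5.172 × 10⁻⁴ / 34 = 1.4923 × 10⁻⁴ s⁻² ≈ 1.49 × 10⁻⁴ s⁻².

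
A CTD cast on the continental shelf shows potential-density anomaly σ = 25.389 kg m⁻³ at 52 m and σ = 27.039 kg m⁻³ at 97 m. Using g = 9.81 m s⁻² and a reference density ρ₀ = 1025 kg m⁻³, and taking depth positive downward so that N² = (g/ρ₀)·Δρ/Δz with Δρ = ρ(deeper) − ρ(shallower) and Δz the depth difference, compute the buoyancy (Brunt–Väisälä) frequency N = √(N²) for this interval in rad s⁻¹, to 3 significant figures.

0.0187 rad s⁻¹

Δρ = 1027.039 − 1025.389 = 1.650 kg m⁻³ over Δz = 97 − 52 = 45 m.
N² = (9.81/1025) × (1.650/45) = 3.5093 × 10⁻⁴ s⁻².
N = √(3.5093 × 10⁻⁴) = 0.018733 rad s⁻¹ ≈ 0.0187 rad s⁻¹.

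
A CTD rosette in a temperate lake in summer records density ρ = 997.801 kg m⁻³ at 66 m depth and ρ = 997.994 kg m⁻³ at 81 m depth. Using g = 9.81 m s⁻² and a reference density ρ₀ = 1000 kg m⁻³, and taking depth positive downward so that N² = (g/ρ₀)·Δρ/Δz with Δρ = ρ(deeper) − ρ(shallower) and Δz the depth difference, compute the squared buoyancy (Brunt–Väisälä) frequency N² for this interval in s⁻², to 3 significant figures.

Δρ = 997.994 − 997.801 = 0.193 kg m⁻³ over Δz = 81 − 66 = 15 m.
N² = (9.81/1000) × (0.193/15) = 1.2622 × 10⁻⁴ s⁻² ≈ 1.26 × 10⁻⁴ s⁻².

1.26 × 10⁻⁴ s⁻²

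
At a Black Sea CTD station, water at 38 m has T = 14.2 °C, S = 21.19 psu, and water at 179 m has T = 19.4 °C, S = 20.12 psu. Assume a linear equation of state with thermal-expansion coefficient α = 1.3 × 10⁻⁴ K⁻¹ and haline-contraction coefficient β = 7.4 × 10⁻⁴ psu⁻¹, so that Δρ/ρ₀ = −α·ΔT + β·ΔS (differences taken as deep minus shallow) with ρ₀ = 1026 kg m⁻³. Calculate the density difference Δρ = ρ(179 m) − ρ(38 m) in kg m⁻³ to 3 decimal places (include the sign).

ΔT = +5.2 K, ΔS = -1.07 psu (deep − shallow).
Δρ/ρ₀ = −(1.3 × 10⁻⁴)(+5.2) + (7.4 × 10⁻⁴)(-1.07) = -1.4678 × 10⁻³.
Δρ = 1026 × (-1.4678 × 10⁻³) = -1.506 kg m⁻³.
Negative Δρ: lighter below, statically unstable.

-1.506 kg m⁻³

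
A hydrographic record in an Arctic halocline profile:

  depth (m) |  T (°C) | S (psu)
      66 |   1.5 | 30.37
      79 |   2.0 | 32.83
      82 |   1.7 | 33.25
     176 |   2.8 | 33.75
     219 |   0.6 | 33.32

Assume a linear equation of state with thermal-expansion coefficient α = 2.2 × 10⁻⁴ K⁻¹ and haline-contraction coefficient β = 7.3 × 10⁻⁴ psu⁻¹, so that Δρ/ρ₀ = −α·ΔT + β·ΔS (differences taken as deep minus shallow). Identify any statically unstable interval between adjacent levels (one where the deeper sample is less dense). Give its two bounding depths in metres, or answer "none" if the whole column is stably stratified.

none

Evaluate Δρ/ρ₀ = −αΔT + βΔS across each adjacent pair:
  66–79 m: −αΔT+βΔS = −(2.2 × 10⁻⁴)(+0.5)+(7.3 × 10⁻⁴)(+2.46) = 1.7 × 10⁻³ → stable
  79–82 m: −αΔT+βΔS = −(2.2 × 10⁻⁴)(-0.3)+(7.3 × 10⁻⁴)(+0.42) = 3.7 × 10⁻⁴ → stable
  82–176 m: −αΔT+βΔS = −(2.2 × 10⁻⁴)(+1.1)+(7.3 × 10⁻⁴)(+0.50) = 1.2 × 10⁻⁴ → stable
  176–219 m: −αΔT+βΔS = −(2.2 × 10⁻⁴)(-2.2)+(7.3 × 10⁻⁴)(-0.43) = 1.7 × 10⁻⁴ → stable
Every interval has Δρ > 0: the column is stably stratified throughout.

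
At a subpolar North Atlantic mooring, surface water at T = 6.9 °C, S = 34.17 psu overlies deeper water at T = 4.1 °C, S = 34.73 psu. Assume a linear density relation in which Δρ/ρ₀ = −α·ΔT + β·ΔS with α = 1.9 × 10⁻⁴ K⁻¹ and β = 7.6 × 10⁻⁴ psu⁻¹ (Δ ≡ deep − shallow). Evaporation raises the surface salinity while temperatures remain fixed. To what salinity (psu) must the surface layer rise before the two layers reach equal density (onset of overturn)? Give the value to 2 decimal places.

35.43 psu

Neutral buoyancy requires −α(T_deep − T_surf) + β(S_deep − S_surf′) = 0.
S_surf′ = S_deep − (α/β)·ΔT = 34.73 − (1.9 × 10⁻⁴/7.6 × 10⁻⁴)·(-2.8) = 35.4300 psu.
Increase required: 35.4300 − 34.17 = 1.2600 psu.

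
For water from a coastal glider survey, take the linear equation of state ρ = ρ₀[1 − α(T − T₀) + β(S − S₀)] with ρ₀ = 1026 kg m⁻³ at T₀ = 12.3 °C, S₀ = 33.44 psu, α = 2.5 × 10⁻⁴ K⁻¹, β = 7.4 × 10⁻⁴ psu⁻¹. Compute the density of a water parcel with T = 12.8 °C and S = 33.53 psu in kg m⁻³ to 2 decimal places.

T − T₀ = +0.5 K, S − S₀ = +0.09 psu.
Bracket = 1 − α·(+0.5) + β·(+0.09) = 1 + (-5.84 × 10⁻⁵) = 0.9999416.
ρ = 1026 × 0.9999416 = 1025.94 kg m⁻³.

1025.94 kg m⁻³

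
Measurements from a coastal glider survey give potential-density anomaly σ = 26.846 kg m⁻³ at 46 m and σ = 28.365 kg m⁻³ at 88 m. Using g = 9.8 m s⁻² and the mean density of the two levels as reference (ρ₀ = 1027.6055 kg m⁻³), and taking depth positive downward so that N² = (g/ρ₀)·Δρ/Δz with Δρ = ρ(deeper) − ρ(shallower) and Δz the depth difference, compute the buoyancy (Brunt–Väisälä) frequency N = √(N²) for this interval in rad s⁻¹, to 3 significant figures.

Δρ = 1028.365 − 1026.846 = 1.519 kg m⁻³ over Δz = 88 − 46 = 42 m.
N² = (9.8/1027.6055) × (1.519/42) = 3.4491 × 10⁻⁴ s⁻².
N = √(3.4491 × 10⁻⁴) = 0.018572 rad s⁻¹ ≈ 0.0186 rad s⁻¹.

0.0186 rad s⁻¹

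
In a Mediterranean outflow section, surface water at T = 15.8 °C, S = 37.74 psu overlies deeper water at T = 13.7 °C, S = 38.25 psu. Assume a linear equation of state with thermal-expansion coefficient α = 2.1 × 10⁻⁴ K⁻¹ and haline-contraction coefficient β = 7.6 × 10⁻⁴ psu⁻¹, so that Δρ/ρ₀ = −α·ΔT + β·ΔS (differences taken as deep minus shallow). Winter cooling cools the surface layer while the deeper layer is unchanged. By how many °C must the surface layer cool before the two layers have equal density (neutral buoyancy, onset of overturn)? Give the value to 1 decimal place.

Neutral buoyancy requires Δρ = 0, i.e. −α(T_deep − T_surf′) + β(S_deep − S_surf) = 0.
T_surf′ = T_deep − (β/α)·ΔS = 13.7 − (7.6 × 10⁻⁴/2.1 × 10⁻⁴)·(+0.51) = 11.854 °C.
Cooling required: 15.8 − (11.854) = 3.946 °C.

3.9 °C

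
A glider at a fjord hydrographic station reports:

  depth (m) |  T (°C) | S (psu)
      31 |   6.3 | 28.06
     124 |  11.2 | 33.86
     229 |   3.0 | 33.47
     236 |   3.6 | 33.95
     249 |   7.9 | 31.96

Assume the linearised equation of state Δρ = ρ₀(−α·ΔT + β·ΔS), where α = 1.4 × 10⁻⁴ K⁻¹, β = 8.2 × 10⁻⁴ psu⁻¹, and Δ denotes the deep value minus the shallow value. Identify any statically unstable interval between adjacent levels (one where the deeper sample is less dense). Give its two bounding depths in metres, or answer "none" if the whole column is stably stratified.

Evaluate Δρ/ρ₀ = −αΔT + βΔS across each adjacent pair:
  31–124 m: −αΔT+βΔS = −(1.4 × 10⁻⁴)(+4.9)+(8.2 × 10⁻⁴)(+5.80) = 4.1 × 10⁻³ → stable
  124–229 m: −αΔT+βΔS = −(1.4 × 10⁻⁴)(-8.2)+(8.2 × 10⁻⁴)(-0.39) = 8.3 × 10⁻⁴ → stable
  229–236 m: −αΔT+βΔS = −(1.4 × 10⁻⁴)(+0.6)+(8.2 × 10⁻⁴)(+0.48) = 3.1 × 10⁻⁴ → stable
  236–249 m: −αΔT+βΔS = −(1.4 × 10⁻⁴)(+4.3)+(8.2 × 10⁻⁴)(-1.99) = -2.2 × 10⁻³ → UNSTABLE
The 236–249 m interval has Δρ < 0: lighter water underlies denser water.

236–249 m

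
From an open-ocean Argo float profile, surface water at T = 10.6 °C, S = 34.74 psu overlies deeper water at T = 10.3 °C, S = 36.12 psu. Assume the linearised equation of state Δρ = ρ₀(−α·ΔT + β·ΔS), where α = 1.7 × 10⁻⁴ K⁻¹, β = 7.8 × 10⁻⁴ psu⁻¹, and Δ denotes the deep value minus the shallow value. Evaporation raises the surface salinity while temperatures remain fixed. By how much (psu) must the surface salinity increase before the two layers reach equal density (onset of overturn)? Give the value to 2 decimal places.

1.45 psu

Neutral buoyancy requires −α(T_deep − T_surf) + β(S_deep − S_surf′) = 0.
S_surf′ = S_deep − (α/β)·ΔT = 36.12 − (1.7 × 10⁻⁴/7.8 × 10⁻⁴)·(-0.3) = 36.1854 psu.
Increase required: 36.1854 − 34.74 = 1.4454 psu.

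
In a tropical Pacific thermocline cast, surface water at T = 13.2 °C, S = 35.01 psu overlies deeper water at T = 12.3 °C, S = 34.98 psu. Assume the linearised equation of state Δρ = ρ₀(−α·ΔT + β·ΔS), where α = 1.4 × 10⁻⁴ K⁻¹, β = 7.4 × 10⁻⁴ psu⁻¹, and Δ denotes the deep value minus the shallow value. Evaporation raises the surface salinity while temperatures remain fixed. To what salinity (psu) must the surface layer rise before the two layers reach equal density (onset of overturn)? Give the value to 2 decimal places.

Neutral buoyancy requires −α(T_deep − T_surf) + β(S_deep − S_surf′) = 0.
S_surf′ = S_deep − (α/β)·ΔT = 34.98 − (1.4 × 10⁻⁴/7.4 × 10⁻⁴)·(-0.9) = 35.1503 psu.
Increase required: 35.1503 − 35.01 = 0.1403 psu.

35.15 psu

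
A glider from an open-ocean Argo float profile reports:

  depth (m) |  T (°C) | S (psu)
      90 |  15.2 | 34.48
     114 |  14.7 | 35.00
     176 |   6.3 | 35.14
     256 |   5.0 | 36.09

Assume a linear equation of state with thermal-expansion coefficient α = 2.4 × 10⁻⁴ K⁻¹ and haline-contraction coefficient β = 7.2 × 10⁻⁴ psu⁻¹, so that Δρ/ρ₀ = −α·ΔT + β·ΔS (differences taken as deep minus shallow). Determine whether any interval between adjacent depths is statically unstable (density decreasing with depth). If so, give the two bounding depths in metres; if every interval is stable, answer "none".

Evaluate Δρ/ρ₀ = −αΔT + βΔS across each adjacent pair:
  90–114 m: −αΔT+βΔS = −(2.4 × 10⁻⁴)(-0.5)+(7.2 × 10⁻⁴)(+0.52) = 4.9 × 10⁻⁴ → stable
  114–176 m: −αΔT+βΔS = −(2.4 × 10⁻⁴)(-8.4)+(7.2 × 10⁻⁴)(+0.14) = 2.1 × 10⁻³ → stable
  176–256 m: −αΔT+βΔS = −(2.4 × 10⁻⁴)(-1.3)+(7.2 × 10⁻⁴)(+0.95) = 1.0 × 10⁻³ → stable
Every interval has Δρ > 0: the column is stably stratified throughout.

none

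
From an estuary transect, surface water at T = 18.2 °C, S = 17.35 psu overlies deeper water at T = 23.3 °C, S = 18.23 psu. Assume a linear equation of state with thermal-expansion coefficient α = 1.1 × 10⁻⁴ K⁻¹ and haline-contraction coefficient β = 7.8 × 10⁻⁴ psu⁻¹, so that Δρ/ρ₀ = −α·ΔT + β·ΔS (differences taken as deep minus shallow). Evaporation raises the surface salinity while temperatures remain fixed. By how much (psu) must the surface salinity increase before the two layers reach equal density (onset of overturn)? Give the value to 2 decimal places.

Neutral buoyancy requires −α(T_deep − T_surf) + β(S_deep − S_surf′) = 0.
S_surf′ = S_deep − (α/β)·ΔT = 18.23 − (1.1 × 10⁻⁴/7.8 × 10⁻⁴)·(+5.1) = 17.5108 psu.
Increase required: 17.5108 − 17.35 = 0.1608 psu.

0.16 psu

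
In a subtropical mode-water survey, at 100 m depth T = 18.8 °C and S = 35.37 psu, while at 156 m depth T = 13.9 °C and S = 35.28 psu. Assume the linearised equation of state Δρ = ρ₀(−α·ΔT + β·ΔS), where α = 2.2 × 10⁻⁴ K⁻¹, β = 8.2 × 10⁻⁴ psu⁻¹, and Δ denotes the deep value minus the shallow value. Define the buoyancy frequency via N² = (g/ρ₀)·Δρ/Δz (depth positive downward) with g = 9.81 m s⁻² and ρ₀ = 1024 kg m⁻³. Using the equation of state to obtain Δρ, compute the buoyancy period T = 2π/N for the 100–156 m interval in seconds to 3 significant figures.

ΔT = -4.9 K, ΔS = -0.09 psu (deep − shallow).
Δρ/ρ₀ = −αΔT + βΔS = 1.078 × 10⁻³ − 7.38 × 10⁻⁵ = 1.0042 × 10⁻³, so Δρ ≈ 1.028 kg m⁻³.
N² = (g/ρ₀)·Δρ/Δz = g·(Δρ/ρ₀)/Δz = 9.81 × 1.0042 × 10⁻³ / 56 = 1.7591 × 10⁻⁴ s⁻².
N = √(1.7591 × 10⁻⁴) = 0.013263 rad s⁻¹ → T = 2π/N = 473.74 s ≈ 474 s.

474 s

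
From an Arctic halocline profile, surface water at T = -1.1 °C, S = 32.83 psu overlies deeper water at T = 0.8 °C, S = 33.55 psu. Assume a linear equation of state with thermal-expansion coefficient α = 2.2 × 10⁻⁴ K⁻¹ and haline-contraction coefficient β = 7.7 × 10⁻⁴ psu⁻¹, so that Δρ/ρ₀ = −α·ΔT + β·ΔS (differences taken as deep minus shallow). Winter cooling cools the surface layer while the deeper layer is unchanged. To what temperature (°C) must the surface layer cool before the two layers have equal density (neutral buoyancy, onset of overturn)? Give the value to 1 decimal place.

Neutral buoyancy requires Δρ = 0, i.e. −α(T_deep − T_surf′) + β(S_deep − S_surf) = 0.
T_surf′ = T_deep − (β/α)·ΔS = 0.8 − (7.7 × 10⁻⁴/2.2 × 10⁻⁴)·(+0.72) = -1.720 °C.
Cooling required: -1.1 − (-1.720) = 0.620 °C.

-1.7 °C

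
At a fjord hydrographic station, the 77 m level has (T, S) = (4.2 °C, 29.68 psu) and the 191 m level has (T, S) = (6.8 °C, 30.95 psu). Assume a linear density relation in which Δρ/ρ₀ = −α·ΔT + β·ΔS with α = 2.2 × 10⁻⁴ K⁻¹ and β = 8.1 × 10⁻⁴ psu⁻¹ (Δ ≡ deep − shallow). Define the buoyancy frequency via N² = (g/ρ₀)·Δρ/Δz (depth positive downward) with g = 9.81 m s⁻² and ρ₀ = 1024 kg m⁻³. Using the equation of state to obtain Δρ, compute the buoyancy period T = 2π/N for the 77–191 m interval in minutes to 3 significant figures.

ΔT = +2.6 K, ΔS = +1.27 psu (deep − shallow).
Δρ/ρ₀ = −αΔT + βΔS = -5.72 × 10⁻⁴ + 1.0287 × 10⁻³ = 4.567 × 10⁻⁴, so Δρ ≈ 0.4677 kg m⁻³.
N² = (g/ρ₀)·Δρ/Δz = g·(Δρ/ρ₀)/Δz = 9.81 × 4.567 × 10⁻⁴ / 114 = 3.9300 × 10⁻⁵ s⁻².
N = √(3.9300 × 10⁻⁵) = 6.2690 × 10⁻³ rad s⁻¹ → T = 2π/N = 1.0023 × 10³ s = 16.705 min ≈ 16.7 min.

16.7 min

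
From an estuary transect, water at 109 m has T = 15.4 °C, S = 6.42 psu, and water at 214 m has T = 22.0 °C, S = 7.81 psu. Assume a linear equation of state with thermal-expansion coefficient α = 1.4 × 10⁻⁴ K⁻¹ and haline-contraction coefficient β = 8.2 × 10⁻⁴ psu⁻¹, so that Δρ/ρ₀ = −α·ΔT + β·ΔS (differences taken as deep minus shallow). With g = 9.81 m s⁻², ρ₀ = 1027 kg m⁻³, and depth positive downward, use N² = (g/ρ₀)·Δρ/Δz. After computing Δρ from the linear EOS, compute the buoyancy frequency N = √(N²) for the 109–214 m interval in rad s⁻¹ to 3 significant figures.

4.49 × 10⁻³ rad s⁻¹

ΔT = +6.6 K, ΔS = +1.39 psu (deep − shallow).
Δρ/ρ₀ = −αΔT + βΔS = -9.24 × 10⁻⁴ + 1.1398 × 10⁻³ = 2.158 × 10⁻⁴, so Δρ ≈ 0.2216 kg m⁻³.
N² = (g/ρ₀)·Δρ/Δz = g·(Δρ/ρ₀)/Δz = 9.81 × 2.158 × 10⁻⁴ / 105 = 2.0162 × 10⁻⁵ s⁻².
N = √(2.0162 × 10⁻⁵) = 4.4902 × 10⁻³ rad s⁻¹ ≈ 4.49 × 10⁻³ rad s⁻¹.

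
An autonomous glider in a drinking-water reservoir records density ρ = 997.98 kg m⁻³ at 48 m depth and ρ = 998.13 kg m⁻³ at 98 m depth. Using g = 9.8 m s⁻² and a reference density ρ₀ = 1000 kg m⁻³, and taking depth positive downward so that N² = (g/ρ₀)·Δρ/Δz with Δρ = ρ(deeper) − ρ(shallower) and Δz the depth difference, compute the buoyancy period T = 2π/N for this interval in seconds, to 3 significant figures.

1.16 × 10³ s

Δρ = 998.13 − 997.98 = 0.15 kg m⁻³ over Δz = 98 − 48 = 50 m.
N² = (9.8/1000) × (0.15/50) = 2.9400 × 10⁻⁵ s⁻².
N = √(2.9400 × 10⁻⁵) = 5.4222 × 10⁻³ rad s⁻¹, so T = 2π/N = 1.1588 × 10³ s ≈ 1.16 × 10³ s.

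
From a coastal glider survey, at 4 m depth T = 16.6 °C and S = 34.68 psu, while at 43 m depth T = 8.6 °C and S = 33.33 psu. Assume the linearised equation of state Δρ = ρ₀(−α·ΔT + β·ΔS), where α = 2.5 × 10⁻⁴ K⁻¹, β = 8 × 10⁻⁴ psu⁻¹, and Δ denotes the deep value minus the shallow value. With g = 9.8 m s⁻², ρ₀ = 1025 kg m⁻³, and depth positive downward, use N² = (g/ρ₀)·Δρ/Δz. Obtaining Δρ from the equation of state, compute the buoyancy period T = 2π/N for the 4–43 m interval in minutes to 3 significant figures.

ΔT = -8.0 K, ΔS = -1.35 psu (deep − shallow).
Δρ/ρ₀ = −αΔT + βΔS = 2.00 × 10⁻³ − 1.08 × 10⁻³ = 9.20 × 10⁻⁴, so Δρ ≈ 0.9430 kg m⁻³.
N² = (g/ρ₀)·Δρ/Δz = g·(Δρ/ρ₀)/Δz = 9.8 × 9.20 × 10⁻⁴ / 39 = 2.3118 × 10⁻⁴ s⁻².
N = √(2.3118 × 10⁻⁴) = 0.015205 rad s⁻¹ → T = 2π/N = 413.23 s = 6.8872 min ≈ 6.89 min.

6.89 min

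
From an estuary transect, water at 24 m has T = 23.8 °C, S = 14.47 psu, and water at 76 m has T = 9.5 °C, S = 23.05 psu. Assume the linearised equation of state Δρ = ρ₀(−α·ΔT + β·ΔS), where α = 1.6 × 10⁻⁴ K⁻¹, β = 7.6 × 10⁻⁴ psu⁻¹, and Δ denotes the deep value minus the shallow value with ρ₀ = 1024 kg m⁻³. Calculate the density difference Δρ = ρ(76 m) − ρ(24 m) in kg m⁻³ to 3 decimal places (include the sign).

ΔT = -14.3 K, ΔS = +8.58 psu (deep − shallow).
Δρ/ρ₀ = −(1.6 × 10⁻⁴)(-14.3) + (7.6 × 10⁻⁴)(+8.58) = 8.8088 × 10⁻³.
Δρ = 1024 × (8.8088 × 10⁻³) = +9.020 kg m⁻³.
Positive Δρ: denser below, stable.

+9.020 kg m⁻³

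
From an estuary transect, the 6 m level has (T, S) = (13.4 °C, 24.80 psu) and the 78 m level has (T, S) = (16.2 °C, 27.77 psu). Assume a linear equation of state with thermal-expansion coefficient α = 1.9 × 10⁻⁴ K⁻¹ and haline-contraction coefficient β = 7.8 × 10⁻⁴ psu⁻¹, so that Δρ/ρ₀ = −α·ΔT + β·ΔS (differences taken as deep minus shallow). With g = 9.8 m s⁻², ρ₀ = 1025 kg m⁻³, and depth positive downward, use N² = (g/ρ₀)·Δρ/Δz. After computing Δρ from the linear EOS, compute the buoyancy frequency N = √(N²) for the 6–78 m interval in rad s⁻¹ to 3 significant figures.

ΔT = +2.8 K, ΔS = +2.97 psu (deep − shallow).
Δρ/ρ₀ = −αΔT + βΔS = -5.32 × 10⁻⁴ + 2.3166 × 10⁻³ = 1.7846 × 10⁻³, so Δρ ≈ 1.829 kg m⁻³.
N² = (g/ρ₀)·Δρ/Δz = g·(Δρ/ρ₀)/Δz = 9.8 × 1.7846 × 10⁻³ / 72 = 2.4290 × 10⁻⁴ s⁻².
N = √(2.4290 × 10⁻⁴) = 0.015585 rad s⁻¹ ≈ 0.0156 rad s⁻¹.

0.0156 rad s⁻¹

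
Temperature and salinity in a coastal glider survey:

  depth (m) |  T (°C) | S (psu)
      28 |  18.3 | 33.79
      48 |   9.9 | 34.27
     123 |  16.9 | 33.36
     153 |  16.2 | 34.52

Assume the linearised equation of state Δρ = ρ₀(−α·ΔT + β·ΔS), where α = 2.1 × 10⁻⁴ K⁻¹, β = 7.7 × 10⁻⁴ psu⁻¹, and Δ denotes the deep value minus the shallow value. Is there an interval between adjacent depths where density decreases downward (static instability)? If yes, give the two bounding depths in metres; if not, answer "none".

48–123 m

Evaluate Δρ/ρ₀ = −αΔT + βΔS across each adjacent pair:
  28–48 m: −αΔT+βΔS = −(2.1 × 10⁻⁴)(-8.4)+(7.7 × 10⁻⁴)(+0.48) = 2.1 × 10⁻³ → stable
  48–123 m: −αΔT+βΔS = −(2.1 × 10⁻⁴)(+7.0)+(7.7 × 10⁻⁴)(-0.91) = -2.2 × 10⁻³ → UNSTABLE
  123–153 m: −αΔT+βΔS = −(2.1 × 10⁻⁴)(-0.7)+(7.7 × 10⁻⁴)(+1.16) = 1.0 × 10⁻³ → stable
The 48–123 m interval has Δρ < 0: lighter water underlies denser water.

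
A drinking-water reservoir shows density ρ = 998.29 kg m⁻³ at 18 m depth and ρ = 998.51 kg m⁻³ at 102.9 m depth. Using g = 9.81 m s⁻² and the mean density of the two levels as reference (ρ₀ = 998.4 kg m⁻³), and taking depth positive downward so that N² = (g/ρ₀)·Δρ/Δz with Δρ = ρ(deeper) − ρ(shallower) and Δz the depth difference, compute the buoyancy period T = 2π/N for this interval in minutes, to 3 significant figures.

20.8 min

Δρ = 998.51 − 998.29 = 0.22 kg m⁻³ over Δz = 102.9 − 18 = 84.9 m.
N² = (9.81/998.4) × (0.22/84.9) = 2.5461 × 10⁻⁵ s⁻².
N = √(2.5461 × 10⁻⁵) = 5.0459 × 10⁻³ rad s⁻¹, so T = 2π/N = 1.2452 × 10³ s = 20.753 min ≈ 20.8 min.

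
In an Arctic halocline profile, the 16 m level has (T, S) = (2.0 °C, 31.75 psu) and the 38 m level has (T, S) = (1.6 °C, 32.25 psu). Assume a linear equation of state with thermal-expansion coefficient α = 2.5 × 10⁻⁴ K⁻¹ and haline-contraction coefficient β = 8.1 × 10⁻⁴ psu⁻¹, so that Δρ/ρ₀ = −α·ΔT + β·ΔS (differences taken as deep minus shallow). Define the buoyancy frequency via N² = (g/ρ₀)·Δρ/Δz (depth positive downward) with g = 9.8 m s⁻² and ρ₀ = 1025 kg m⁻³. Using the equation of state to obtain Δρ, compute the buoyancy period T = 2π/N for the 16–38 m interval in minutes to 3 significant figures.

6.98 min

ΔT = -0.4 K, ΔS = +0.50 psu (deep − shallow).
Δρ/ρ₀ = −αΔT + βΔS = 1.00 × 10⁻⁴ + 4.05 × 10⁻⁴ = 5.05 × 10⁻⁴, so Δρ ≈ 0.5176 kg m⁻³.
N² = (g/ρ₀)·Δρ/Δz = g·(Δρ/ρ₀)/Δz = 9.8 × 5.05 × 10⁻⁴ / 22 = 2.2495 × 10⁻⁴ s⁻².
N = √(2.2495 × 10⁻⁴) = 0.014998 rad s⁻¹ → T = 2π/N = 418.93 s = 6.9822 min ≈ 6.98 min.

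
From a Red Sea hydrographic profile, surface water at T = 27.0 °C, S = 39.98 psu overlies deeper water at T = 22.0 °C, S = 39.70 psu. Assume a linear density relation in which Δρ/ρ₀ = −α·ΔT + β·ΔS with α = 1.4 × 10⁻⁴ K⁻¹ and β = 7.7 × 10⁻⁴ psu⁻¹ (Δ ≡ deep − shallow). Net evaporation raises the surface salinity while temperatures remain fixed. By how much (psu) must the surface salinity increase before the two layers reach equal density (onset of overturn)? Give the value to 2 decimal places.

Neutral buoyancy requires −α(T_deep − T_surf) + β(S_deep − S_surf′) = 0.
S_surf′ = S_deep − (α/β)·ΔT = 39.70 − (1.4 × 10⁻⁴/7.7 × 10⁻⁴)·(-5.0) = 40.6091 psu.
Increase required: 40.6091 − 39.98 = 0.6291 psu.

0.63 psu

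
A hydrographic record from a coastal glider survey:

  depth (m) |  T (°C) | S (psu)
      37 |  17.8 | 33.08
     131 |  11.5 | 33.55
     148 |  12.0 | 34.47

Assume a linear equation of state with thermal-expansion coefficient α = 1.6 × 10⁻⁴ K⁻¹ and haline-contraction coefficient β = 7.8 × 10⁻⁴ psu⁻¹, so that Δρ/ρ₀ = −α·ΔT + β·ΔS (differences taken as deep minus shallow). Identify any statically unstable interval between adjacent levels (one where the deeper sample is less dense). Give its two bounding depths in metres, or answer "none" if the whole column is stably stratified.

Evaluate Δρ/ρ₀ = −αΔT + βΔS across each adjacent pair:
  37–131 m: −αΔT+βΔS = −(1.6 × 10⁻⁴)(-6.3)+(7.8 × 10⁻⁴)(+0.47) = 1.4 × 10⁻³ → stable
  131–148 m: −αΔT+βΔS = −(1.6 × 10⁻⁴)(+0.5)+(7.8 × 10⁻⁴)(+0.92) = 6.4 × 10⁻⁴ → stable
Every interval has Δρ > 0: the column is stably stratified throughout.

none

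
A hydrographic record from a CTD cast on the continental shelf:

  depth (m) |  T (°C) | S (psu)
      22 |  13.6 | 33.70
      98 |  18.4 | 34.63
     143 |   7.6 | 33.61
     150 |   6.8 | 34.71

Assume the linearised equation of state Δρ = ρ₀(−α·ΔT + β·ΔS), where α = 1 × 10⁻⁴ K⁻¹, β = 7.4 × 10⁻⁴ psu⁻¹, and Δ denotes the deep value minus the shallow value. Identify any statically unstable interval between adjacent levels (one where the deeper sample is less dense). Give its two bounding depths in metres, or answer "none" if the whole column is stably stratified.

none

Evaluate Δρ/ρ₀ = −αΔT + βΔS across each adjacent pair:
  22–98 m: −αΔT+βΔS = −(1 × 10⁻⁴)(+4.8)+(7.4 × 10⁻⁴)(+0.93) = 2.1 × 10⁻⁴ → stable
  98–143 m: −αΔT+βΔS = −(1 × 10⁻⁴)(-10.8)+(7.4 × 10⁻⁴)(-1.02) = 3.3 × 10⁻⁴ → stable
  143–150 m: −αΔT+βΔS = −(1 × 10⁻⁴)(-0.8)+(7.4 × 10⁻⁴)(+1.10) = 8.9 × 10⁻⁴ → stable
Every interval has Δρ > 0: the column is stably stratified throughout.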